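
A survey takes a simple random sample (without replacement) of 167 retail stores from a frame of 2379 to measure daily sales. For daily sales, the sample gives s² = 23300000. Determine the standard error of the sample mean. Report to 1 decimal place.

Under SRS without replacement, Var(ȳ) = (1 − f)·s²/n with f = n/N = 167/2379 = 0.07019756.
Var(ȳ) = (1 − 0.07019756)·23300000/167 = 0.92980244·139520.96 = 129726.93.
SE(ȳ) = √(129726.93) = 360.2.

360.2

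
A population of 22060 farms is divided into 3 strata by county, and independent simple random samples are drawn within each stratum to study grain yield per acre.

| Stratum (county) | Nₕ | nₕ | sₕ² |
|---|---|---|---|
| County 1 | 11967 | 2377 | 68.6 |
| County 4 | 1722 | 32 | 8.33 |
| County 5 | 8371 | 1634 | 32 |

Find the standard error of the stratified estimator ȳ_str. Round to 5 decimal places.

0.10311

Var(ȳ_str) = Σₕ Wₕ²(1 − fₕ)sₕ²/nₕ with Wₕ = Nₕ/N, N = 22060.
County 1: Wₕ = 0.54247507; term = 0.54247507²·(1 − 0.19862956)·68.6/2377 = 0.0068059353.
County 4: Wₕ = 0.07805984; term = 0.07805984²·(1 − 0.01858304)·8.33/32 = 0.0015566962.
County 5: Wₕ = 0.37946510; term = 0.37946510²·(1 − 0.19519771)·32/1634 = 0.0022695032.
Sum = 0.010632135.
SE = √(0.010632135) = 0.10311.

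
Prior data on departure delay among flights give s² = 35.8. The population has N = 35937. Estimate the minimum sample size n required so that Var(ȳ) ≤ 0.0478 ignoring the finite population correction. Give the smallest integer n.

749

Without fpc, n₀ = s²/D = 35.8/0.0478 = 748.9540.
Rounding up, n = 749.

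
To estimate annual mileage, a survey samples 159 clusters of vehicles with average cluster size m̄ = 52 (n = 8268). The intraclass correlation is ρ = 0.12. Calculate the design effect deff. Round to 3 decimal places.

deff = 1 + (52 − 1)·0.12 = 1 + 6.12 = 7.12.

7.120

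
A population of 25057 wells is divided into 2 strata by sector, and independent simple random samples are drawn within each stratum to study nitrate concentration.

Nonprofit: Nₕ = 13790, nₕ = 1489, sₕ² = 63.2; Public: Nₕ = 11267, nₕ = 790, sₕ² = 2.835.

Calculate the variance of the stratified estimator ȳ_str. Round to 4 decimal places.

Var(ȳ_str) = Σₕ Wₕ²(1 − fₕ)sₕ²/nₕ with Wₕ = Nₕ/N, N = 25057.
Nonprofit: Wₕ = 0.55034521; term = 0.55034521²·(1 − 0.10797679)·63.2/1489 = 0.011467505.
Public: Wₕ = 0.44965479; term = 0.44965479²·(1 − 0.07011627)·2.835/790 = 6.7470366 × 10^-4.
Sum = 0.012142209.

0.0121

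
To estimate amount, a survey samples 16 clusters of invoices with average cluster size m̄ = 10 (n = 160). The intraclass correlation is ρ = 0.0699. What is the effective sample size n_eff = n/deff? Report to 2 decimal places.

98.21

deff = 1 + (10 − 1)·0.0699 = 1 + 0.6291 = 1.6291.
n_eff = 160 / 1.6291 = 98.21.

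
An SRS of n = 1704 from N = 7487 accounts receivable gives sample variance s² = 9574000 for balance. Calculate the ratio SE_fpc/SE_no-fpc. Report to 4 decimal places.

f = n/N = 1704/7487 = 0.22759450.
SE_no-fpc = √(s²/n) = 74.956952; SE_fpc = √((1−f)s²/n) = 65.877119.
Ratio = √(1−f) = 0.87886603.

0.8789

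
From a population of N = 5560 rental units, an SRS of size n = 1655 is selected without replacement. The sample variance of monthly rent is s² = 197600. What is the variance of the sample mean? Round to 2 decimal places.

83.86

Under SRS without replacement, Var(ȳ) = (1 − f)·s²/n with f = n/N = 1655/5560 = 0.29766187.
Var(ȳ) = (1 − 0.29766187)·197600/1655 = 0.70233813·119.39577 = 83.856202.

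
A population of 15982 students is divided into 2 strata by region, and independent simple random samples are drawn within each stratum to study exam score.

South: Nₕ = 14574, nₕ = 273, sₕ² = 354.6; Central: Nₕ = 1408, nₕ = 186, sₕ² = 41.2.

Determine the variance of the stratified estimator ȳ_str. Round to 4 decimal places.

1.0614

Var(ȳ_str) = Σₕ Wₕ²(1 − fₕ)sₕ²/nₕ with Wₕ = Nₕ/N, N = 15982.
South: Wₕ = 0.91190089; term = 0.91190089²·(1 − 0.01873199)·354.6/273 = 1.0598856.
Central: Wₕ = 0.08809911; term = 0.08809911²·(1 − 0.13210227)·41.2/186 = 0.001492093.
Sum = 1.0613777.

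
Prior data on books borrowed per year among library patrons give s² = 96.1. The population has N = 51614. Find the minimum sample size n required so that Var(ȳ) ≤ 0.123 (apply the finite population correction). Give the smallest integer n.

770

Without fpc, n₀ = s²/D = 96.1/0.123 = 781.3008.
With fpc, (1 − n/N)·s²/n ≤ D requires n ≥ n₀/(1 + n₀/N) = 781.3008/(1 + 781.3008/51614) = 769.6503.
Rounding up, n = 770.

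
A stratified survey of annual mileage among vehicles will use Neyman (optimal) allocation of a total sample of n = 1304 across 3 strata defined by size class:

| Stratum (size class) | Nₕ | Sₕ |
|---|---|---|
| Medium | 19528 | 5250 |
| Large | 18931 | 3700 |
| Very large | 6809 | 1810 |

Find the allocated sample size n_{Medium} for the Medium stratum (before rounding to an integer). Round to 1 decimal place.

723.1

Neyman allocation: nₕ = n·NₕSₕ / Σⱼ NⱼSⱼ.
Σ NⱼSⱼ = 19528·5250 + 18931·3700 + 6809·1810 = 1.8489099 × 10^8.
n_{Medium} = 1304·19528·5250 / (1.8489099 × 10^8) = 723.1.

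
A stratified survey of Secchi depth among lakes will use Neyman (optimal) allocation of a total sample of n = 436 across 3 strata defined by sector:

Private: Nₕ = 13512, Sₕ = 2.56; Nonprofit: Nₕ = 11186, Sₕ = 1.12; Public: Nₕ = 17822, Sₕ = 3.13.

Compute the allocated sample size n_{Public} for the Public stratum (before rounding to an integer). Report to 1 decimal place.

236.4

Neyman allocation: nₕ = n·NₕSₕ / Σⱼ NⱼSⱼ.
Σ NⱼSⱼ = 13512·2.56 + 11186·1.12 + 17822·3.13 = 102901.9.
n_{Public} = 436·17822·3.13 / 102901.9 = 236.4.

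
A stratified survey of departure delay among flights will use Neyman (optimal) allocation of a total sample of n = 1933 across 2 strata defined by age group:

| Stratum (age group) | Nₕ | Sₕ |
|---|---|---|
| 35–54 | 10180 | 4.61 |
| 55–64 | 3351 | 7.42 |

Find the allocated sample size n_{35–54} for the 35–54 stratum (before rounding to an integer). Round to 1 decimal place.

1263.5

Neyman allocation: nₕ = n·NₕSₕ / Σⱼ NⱼSⱼ.
Σ NⱼSⱼ = 10180·4.61 + 3351·7.42 = 71794.22.
n_{35–54} = 1933·10180·4.61 / 71794.22 = 1263.5.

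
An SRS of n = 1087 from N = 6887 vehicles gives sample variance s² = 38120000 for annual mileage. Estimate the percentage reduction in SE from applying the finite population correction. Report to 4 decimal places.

f = n/N = 1087/6887 = 0.15783360.
SE_no-fpc = √(s²/n) = 187.26718; SE_fpc = √((1−f)s²/n) = 171.85439.
Ratio = √(1−f) = 0.91769625. Reduction = 100·(1 − 0.91769625) = 8.2304%.

8.2304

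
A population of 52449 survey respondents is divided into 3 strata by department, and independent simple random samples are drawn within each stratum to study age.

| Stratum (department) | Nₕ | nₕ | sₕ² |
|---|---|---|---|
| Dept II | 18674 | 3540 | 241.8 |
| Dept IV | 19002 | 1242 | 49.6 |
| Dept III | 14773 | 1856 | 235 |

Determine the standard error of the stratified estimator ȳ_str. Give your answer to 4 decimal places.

0.1439

Var(ȳ_str) = Σₕ Wₕ²(1 − fₕ)sₕ²/nₕ with Wₕ = Nₕ/N, N = 52449.
Dept II: Wₕ = 0.35604111; term = 0.35604111²·(1 − 0.18956838)·241.8/3540 = 0.0070172944.
Dept IV: Wₕ = 0.36229480; term = 0.36229480²·(1 − 0.06536154)·49.6/1242 = 0.0048992312.
Dept III: Wₕ = 0.28166409; term = 0.28166409²·(1 − 0.12563460)·235/1856 = 0.0087830595.
Sum = 0.020699585.
SE = √(0.020699585) = 0.1439.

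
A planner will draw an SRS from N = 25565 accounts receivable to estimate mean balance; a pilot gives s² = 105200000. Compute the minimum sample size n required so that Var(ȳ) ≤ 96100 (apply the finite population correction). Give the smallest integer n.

Without fpc, n₀ = s²/D = 105200000/96100 = 1094.6930.
With fpc, (1 − n/N)·s²/n ≤ D requires n ≥ n₀/(1 + n₀/N) = 1094.6930/(1 + 1094.6930/25565) = 1049.7430.
Rounding up, n = 1050.

1050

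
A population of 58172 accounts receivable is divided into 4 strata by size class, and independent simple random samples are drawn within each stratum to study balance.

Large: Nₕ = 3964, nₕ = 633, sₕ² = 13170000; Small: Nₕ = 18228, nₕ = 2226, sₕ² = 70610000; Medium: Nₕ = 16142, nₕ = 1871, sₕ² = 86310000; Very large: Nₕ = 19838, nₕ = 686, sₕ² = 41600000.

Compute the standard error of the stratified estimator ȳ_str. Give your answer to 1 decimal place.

113.0

Var(ȳ_str) = Σₕ Wₕ²(1 − fₕ)sₕ²/nₕ with Wₕ = Nₕ/N, N = 58172.
Large: Wₕ = 0.06814275; term = 0.06814275²·(1 − 0.15968718)·13170000/633 = 81.182487.
Small: Wₕ = 0.31334663; term = 0.31334663²·(1 − 0.12211982)·70610000/2226 = 2734.1752.
Medium: Wₕ = 0.27748745; term = 0.27748745²·(1 − 0.11590881)·86310000/1871 = 3140.2996.
Very large: Wₕ = 0.34102317; term = 0.34102317²·(1 − 0.03458010)·41600000/686 = 6808.5282.
Sum = 12764.185.
SE = √(12764.185) = 113.0.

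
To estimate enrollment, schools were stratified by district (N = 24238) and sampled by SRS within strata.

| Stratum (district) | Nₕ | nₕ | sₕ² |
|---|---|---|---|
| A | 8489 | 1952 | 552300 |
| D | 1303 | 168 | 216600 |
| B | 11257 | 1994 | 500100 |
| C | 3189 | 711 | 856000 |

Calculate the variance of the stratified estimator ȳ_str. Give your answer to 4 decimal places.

Var(ȳ_str) = Σₕ Wₕ²(1 − fₕ)sₕ²/nₕ with Wₕ = Nₕ/N, N = 24238.
A: Wₕ = 0.35023517; term = 0.35023517²·(1 − 0.22994463)·552300/1952 = 26.726168.
D: Wₕ = 0.05375856; term = 0.05375856²·(1 − 0.12893323)·216600/168 = 3.2456067.
B: Wₕ = 0.46443601; term = 0.46443601²·(1 − 0.17713423)·500100/1994 = 44.515624.
C: Wₕ = 0.13157026; term = 0.13157026²·(1 − 0.22295390)·856000/711 = 16.194458.
Sum = 90.681857.

90.6819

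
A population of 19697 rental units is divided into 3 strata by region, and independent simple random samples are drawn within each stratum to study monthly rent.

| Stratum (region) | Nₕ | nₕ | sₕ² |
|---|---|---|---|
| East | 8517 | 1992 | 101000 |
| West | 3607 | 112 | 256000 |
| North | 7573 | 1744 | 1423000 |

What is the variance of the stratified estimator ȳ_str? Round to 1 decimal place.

Var(ȳ_str) = Σₕ Wₕ²(1 − fₕ)sₕ²/nₕ with Wₕ = Nₕ/N, N = 19697.
East: Wₕ = 0.43240087; term = 0.43240087²·(1 − 0.23388517)·101000/1992 = 7.2627155.
West: Wₕ = 0.18312433; term = 0.18312433²·(1 − 0.03105073)·256000/112 = 74.270286.
North: Wₕ = 0.38447479; term = 0.38447479²·(1 − 0.23029183)·1423000/1744 = 92.836821.
Sum = 174.36982.

174.4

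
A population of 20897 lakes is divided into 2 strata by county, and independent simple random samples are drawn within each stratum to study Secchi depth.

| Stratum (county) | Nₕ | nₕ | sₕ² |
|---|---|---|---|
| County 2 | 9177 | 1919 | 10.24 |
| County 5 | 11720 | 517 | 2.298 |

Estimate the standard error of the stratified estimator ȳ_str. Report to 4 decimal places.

0.0464

Var(ȳ_str) = Σₕ Wₕ²(1 − fₕ)sₕ²/nₕ with Wₕ = Nₕ/N, N = 20897.
County 2: Wₕ = 0.43915395; term = 0.43915395²·(1 − 0.20910973)·10.24/1919 = 8.1390702 × 10^-4.
County 5: Wₕ = 0.56084605; term = 0.56084605²·(1 − 0.04411263)·2.298/517 = 0.0013364525.
Sum = 0.0021503595.
SE = √(0.0021503595) = 0.0464.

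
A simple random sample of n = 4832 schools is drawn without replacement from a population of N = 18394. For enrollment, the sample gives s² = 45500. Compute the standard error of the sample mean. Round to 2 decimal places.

Under SRS without replacement, Var(ȳ) = (1 − f)·s²/n with f = n/N = 4832/18394 = 0.26269436.
Var(ȳ) = (1 − 0.26269436)·45500/4832 = 0.73730564·9.4163907 = 6.942758.
SE(ȳ) = √(6.942758) = 2.63.

2.63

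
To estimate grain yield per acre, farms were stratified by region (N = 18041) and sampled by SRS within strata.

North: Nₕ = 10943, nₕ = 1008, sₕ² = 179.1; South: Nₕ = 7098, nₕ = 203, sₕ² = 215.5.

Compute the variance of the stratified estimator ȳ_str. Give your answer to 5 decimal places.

Var(ȳ_str) = Σₕ Wₕ²(1 − fₕ)sₕ²/nₕ with Wₕ = Nₕ/N, N = 18041.
North: Wₕ = 0.60656283; term = 0.60656283²·(1 − 0.09211368)·179.1/1008 = 0.059349643.
South: Wₕ = 0.39343717; term = 0.39343717²·(1 − 0.02859961)·215.5/203 = 0.15962477.
Sum = 0.21897441.

0.21897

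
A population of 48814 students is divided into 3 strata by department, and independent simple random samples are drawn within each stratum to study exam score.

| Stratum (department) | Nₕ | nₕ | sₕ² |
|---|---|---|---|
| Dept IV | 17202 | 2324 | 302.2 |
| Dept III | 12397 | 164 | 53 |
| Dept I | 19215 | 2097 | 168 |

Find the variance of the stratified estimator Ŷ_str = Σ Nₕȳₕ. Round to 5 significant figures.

Var(Ŷ_str) = Σₕ Nₕ²(1 − fₕ)sₕ²/nₕ.
Dept IV: 17202²·(1 − 2324/17202)·302.2/2324 = 3.3279886 × 10^7.
Dept III: 12397²·(1 − 164/12397)·53/164 = 4.900965 × 10^7.
Dept I: 19215²·(1 − 2097/19215)·168/2097 = 2.6351435 × 10^7.
Sum = 1.0864097 × 10^8.

1.0864 × 10^8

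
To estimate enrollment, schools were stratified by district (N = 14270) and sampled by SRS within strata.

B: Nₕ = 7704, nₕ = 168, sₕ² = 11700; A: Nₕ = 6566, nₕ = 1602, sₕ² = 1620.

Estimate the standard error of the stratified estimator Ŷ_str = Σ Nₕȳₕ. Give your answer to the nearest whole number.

63845

Var(Ŷ_str) = Σₕ Nₕ²(1 − fₕ)sₕ²/nₕ.
B: 7704²·(1 − 168/7704)·11700/168 = 4.0432793 × 10^9.
A: 6566²·(1 − 1602/6566)·1620/1602 = 3.2959844 × 10^7.
Sum = 4.0762391 × 10^9.
SE = √(4.0762391 × 10^9) = 63845.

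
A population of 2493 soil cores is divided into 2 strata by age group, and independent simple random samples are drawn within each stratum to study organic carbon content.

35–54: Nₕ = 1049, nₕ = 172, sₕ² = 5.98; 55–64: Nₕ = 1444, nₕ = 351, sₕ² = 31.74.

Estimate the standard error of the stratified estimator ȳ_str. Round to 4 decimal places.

Var(ȳ_str) = Σₕ Wₕ²(1 − fₕ)sₕ²/nₕ with Wₕ = Nₕ/N, N = 2493.
35–54: Wₕ = 0.42077818; term = 0.42077818²·(1 − 0.16396568)·5.98/172 = 0.0051463967.
55–64: Wₕ = 0.57922182; term = 0.57922182²·(1 − 0.24307479)·31.74/351 = 0.022963739.
Sum = 0.028110136.
SE = √(0.028110136) = 0.1677.

0.1677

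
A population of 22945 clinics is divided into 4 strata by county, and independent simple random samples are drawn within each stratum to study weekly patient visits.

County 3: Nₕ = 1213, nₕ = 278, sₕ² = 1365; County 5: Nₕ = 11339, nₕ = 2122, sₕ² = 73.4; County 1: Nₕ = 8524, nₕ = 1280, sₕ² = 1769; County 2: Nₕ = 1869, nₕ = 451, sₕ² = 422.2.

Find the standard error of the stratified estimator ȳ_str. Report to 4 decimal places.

0.4292

Var(ȳ_str) = Σₕ Wₕ²(1 − fₕ)sₕ²/nₕ with Wₕ = Nₕ/N, N = 22945.
County 3: Wₕ = 0.05286555; term = 0.05286555²·(1 − 0.22918384)·1365/278 = 0.010577527.
County 5: Wₕ = 0.49418174; term = 0.49418174²·(1 − 0.18714172)·73.4/2122 = 0.0068665549.
County 1: Wₕ = 0.37149706; term = 0.37149706²·(1 − 0.15016424)·1769/1280 = 0.16209276.
County 2: Wₕ = 0.08145565; term = 0.08145565²·(1 − 0.24130551)·422.2/451 = 0.0047124971.
Sum = 0.18424934.
SE = √(0.18424934) = 0.4292.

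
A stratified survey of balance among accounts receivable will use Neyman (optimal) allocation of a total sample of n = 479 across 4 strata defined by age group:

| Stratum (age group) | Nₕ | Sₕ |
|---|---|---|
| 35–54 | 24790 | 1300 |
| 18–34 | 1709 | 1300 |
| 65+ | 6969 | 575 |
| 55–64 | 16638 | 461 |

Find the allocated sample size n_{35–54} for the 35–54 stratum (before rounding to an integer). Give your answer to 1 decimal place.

334.7

Neyman allocation: nₕ = n·NₕSₕ / Σⱼ NⱼSⱼ.
Σ NⱼSⱼ = 24790·1300 + 1709·1300 + 6969·575 + 16638·461 = 4.6125993 × 10^7.
n_{35–54} = 479·24790·1300 / (4.6125993 × 10^7) = 334.7.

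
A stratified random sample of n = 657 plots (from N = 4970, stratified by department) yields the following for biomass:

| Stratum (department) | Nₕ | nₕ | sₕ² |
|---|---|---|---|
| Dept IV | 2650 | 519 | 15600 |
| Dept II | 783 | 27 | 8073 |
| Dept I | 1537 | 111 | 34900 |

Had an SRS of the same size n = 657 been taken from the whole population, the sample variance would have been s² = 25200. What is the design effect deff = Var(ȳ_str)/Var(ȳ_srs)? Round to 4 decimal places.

Var(ȳ_str) = Σ Wₕ²(1−fₕ)sₕ²/nₕ with Wₕ = Nₕ/4970:
  Dept IV: (2650/4970)²·(1−519/2650)·15600/519 = 6.8718518
  Dept II: (783/4970)²·(1−27/783)·8073/27 = 7.1654252
  Dept I: (1537/4970)²·(1−111/1537)·34900/111 = 27.898642
  → Var(ȳ_str) = 41.935919.
Var(ȳ_srs) = (1 − 657/4970)·25200/657 = 33.285742.
deff = 41.935919 / 33.285742 = 1.2599.

1.2599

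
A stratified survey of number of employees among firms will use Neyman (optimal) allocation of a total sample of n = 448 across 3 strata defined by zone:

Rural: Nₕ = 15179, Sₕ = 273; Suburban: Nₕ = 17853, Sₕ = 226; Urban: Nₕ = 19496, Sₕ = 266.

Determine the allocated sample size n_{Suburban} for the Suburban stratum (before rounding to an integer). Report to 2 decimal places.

Neyman allocation: nₕ = n·NₕSₕ / Σⱼ NⱼSⱼ.
Σ NⱼSⱼ = 15179·273 + 17853·226 + 19496·266 = 1.3364581 × 10^7.
n_{Suburban} = 448·17853·226 / (1.3364581 × 10^7) = 135.25.

135.25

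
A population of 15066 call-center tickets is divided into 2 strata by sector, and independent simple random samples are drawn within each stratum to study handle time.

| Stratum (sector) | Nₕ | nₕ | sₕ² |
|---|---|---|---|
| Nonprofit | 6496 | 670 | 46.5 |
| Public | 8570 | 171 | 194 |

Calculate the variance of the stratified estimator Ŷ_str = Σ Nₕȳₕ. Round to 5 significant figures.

8.4287 × 10^7

Var(Ŷ_str) = Σₕ Nₕ²(1 − fₕ)sₕ²/nₕ.
Nonprofit: 6496²·(1 − 670/6496)·46.5/670 = 2.6266043 × 10^6.
Public: 8570²·(1 − 171/8570)·194/171 = 8.1660874 × 10^7.
Sum = 8.4287478 × 10^7.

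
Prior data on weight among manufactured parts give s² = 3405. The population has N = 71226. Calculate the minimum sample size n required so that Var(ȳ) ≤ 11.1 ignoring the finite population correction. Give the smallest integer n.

Without fpc, n₀ = s²/D = 3405/11.1 = 306.7568.
Rounding up, n = 307.

307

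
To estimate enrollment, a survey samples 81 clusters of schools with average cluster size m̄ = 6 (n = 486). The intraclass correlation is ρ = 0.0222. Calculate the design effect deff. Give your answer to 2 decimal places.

deff = 1 + (6 − 1)·0.0222 = 1 + 0.111 = 1.111.

1.11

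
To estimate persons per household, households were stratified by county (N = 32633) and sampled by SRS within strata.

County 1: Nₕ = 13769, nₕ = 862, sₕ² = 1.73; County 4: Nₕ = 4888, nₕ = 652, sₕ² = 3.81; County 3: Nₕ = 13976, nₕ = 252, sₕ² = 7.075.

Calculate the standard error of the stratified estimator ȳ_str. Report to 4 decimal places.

0.0742

Var(ȳ_str) = Σₕ Wₕ²(1 − fₕ)sₕ²/nₕ with Wₕ = Nₕ/N, N = 32633.
County 1: Wₕ = 0.42193485; term = 0.42193485²·(1 − 0.06260440)·1.73/862 = 3.3492884 × 10^-4.
County 4: Wₕ = 0.14978703; term = 0.14978703²·(1 − 0.13338789)·3.81/652 = 1.1361889 × 10^-4.
County 3: Wₕ = 0.42827812; term = 0.42827812²·(1 − 0.01803091)·7.075/252 = 0.0050567968.
Sum = 0.0055053445.
SE = √(0.0055053445) = 0.0742.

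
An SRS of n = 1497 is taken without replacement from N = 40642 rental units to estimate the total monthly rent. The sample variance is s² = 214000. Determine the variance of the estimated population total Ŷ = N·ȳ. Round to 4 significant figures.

2.274 × 10^11

Var(Ŷ) = N²·Var(ȳ) = N²·(1 − n/N)·s²/n.
f = 1497/40642 = 0.03683382; Var(ȳ) = 0.96316618·214000/1497 = 137.68708.
Var(Ŷ) = 40642² · 137.68708 = 2.2742769 × 10^11.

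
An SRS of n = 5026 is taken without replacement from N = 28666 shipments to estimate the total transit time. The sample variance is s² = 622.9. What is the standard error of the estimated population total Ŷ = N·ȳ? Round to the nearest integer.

Var(Ŷ) = N²·Var(ȳ) = N²·(1 − n/N)·s²/n.
f = 5026/28666 = 0.17532966; Var(ȳ) = 0.82467034·622.9/5026 = 0.10220596.
Var(Ŷ) = 28666² · 0.10220596 = 8.398668 × 10^7.
SE(Ŷ) = √(8.398668 × 10^7) = 9164.

9164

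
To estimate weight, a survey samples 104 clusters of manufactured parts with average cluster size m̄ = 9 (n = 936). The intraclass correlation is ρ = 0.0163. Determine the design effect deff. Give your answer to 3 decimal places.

1.130

deff = 1 + (9 − 1)·0.0163 = 1 + 0.1304 = 1.1304.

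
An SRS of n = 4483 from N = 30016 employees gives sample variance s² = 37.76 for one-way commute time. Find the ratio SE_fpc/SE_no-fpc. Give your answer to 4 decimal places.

f = n/N = 4483/30016 = 0.14935368.
SE_no-fpc = √(s²/n) = 0.091776528; SE_fpc = √((1−f)s²/n) = 0.084645941.
Ratio = √(1−f) = 0.92230490.

0.9223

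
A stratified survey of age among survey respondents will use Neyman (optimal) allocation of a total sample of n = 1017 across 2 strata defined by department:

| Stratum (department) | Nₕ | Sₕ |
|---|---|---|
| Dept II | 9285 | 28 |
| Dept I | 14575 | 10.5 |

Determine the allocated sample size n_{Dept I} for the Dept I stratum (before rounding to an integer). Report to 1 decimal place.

Neyman allocation: nₕ = n·NₕSₕ / Σⱼ NⱼSⱼ.
Σ NⱼSⱼ = 9285·28 + 14575·10.5 = 413017.5.
n_{Dept I} = 1017·14575·10.5 / 413017.5 = 376.8.

376.8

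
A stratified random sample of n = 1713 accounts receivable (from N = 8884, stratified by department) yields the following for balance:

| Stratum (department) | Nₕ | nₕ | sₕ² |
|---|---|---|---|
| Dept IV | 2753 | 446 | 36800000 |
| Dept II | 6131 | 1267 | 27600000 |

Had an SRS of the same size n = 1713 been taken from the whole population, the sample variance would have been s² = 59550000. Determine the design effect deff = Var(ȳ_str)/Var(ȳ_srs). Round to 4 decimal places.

Var(ȳ_str) = Σ Wₕ²(1−fₕ)sₕ²/nₕ with Wₕ = Nₕ/8884:
  Dept IV: (2753/8884)²·(1−446/2753)·36800000/446 = 6639.7185
  Dept II: (6131/8884)²·(1−1267/6131)·27600000/1267 = 8230.7659
  → Var(ȳ_str) = 14870.484.
Var(ȳ_srs) = (1 − 1713/8884)·59550000/1713 = 28060.511.
deff = 14870.484 / 28060.511 = 0.5299.

0.5299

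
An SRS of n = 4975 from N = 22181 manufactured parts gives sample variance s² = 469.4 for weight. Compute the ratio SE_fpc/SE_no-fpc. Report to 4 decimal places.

f = n/N = 4975/22181 = 0.22429106.
SE_no-fpc = √(s²/n) = 0.30716731; SE_fpc = √((1−f)s²/n) = 0.27053559.
Ratio = √(1−f) = 0.88074340.

0.8807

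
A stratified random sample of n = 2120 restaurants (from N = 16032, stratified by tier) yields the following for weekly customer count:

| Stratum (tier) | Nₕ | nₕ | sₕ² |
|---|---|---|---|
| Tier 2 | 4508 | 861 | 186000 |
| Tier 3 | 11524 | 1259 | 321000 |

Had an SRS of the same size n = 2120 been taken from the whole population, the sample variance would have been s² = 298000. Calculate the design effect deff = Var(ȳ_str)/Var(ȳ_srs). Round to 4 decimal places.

Var(ȳ_str) = Σ Wₕ²(1−fₕ)sₕ²/nₕ with Wₕ = Nₕ/16032:
  Tier 2: (4508/16032)²·(1−861/4508)·186000/861 = 13.818282
  Tier 3: (11524/16032)²·(1−1259/11524)·321000/1259 = 117.34541
  → Var(ȳ_str) = 131.16369.
Var(ȳ_srs) = (1 − 2120/16032)·298000/2120 = 121.97821.
deff = 131.16369 / 121.97821 = 1.0753.

1.0753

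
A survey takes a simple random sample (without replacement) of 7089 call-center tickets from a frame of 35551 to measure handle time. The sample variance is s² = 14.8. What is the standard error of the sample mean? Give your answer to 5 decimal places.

Under SRS without replacement, Var(ȳ) = (1 − f)·s²/n with f = n/N = 7089/35551 = 0.19940367.
Var(ȳ) = (1 − 0.19940367)·14.8/7089 = 0.80059633·0.0020877416 = 0.0016714382.
SE(ȳ) = √(0.0016714382) = 0.04088.

0.04088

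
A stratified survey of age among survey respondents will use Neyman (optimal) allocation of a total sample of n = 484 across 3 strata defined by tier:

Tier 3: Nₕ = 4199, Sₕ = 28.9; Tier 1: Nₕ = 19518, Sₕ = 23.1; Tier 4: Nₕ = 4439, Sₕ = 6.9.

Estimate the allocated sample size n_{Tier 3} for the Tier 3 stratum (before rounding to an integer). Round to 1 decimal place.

Neyman allocation: nₕ = n·NₕSₕ / Σⱼ NⱼSⱼ.
Σ NⱼSⱼ = 4199·28.9 + 19518·23.1 + 4439·6.9 = 602846.
n_{Tier 3} = 484·4199·28.9 / 602846 = 97.4.

97.4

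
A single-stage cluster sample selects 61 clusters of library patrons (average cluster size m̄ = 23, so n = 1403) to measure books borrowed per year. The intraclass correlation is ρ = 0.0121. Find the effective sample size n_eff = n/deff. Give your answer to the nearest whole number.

deff = 1 + (23 − 1)·0.0121 = 1 + 0.2662 = 1.2662.
n_eff = 1403 / 1.2662 = 1108.

1108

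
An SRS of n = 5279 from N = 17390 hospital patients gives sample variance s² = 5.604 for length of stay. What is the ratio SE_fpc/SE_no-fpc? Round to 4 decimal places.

0.8345

f = n/N = 5279/17390 = 0.30356527.
SE_no-fpc = √(s²/n) = 0.032581662; SE_fpc = √((1−f)s²/n) = 0.027190265.
Ratio = √(1−f) = 0.83452665.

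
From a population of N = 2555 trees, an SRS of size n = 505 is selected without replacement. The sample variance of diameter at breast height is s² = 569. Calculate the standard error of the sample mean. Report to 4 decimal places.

Under SRS without replacement, Var(ȳ) = (1 − f)·s²/n with f = n/N = 505/2555 = 0.19765166.
Var(ȳ) = (1 − 0.19765166)·569/505 = 0.80234834·1.1267327 = 0.90403209.
SE(ȳ) = √(0.90403209) = 0.9508.

0.9508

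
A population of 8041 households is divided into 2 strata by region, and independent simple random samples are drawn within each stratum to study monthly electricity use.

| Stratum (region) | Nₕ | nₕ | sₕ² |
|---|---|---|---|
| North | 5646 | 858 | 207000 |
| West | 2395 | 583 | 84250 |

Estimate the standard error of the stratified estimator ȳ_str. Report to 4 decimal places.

10.5152

Var(ȳ_str) = Σₕ Wₕ²(1 − fₕ)sₕ²/nₕ with Wₕ = Nₕ/N, N = 8041.
North: Wₕ = 0.70215147; term = 0.70215147²·(1 − 0.15196599)·207000/858 = 100.86905.
West: Wₕ = 0.29784853; term = 0.29784853²·(1 − 0.24342380)·84250/583 = 9.6994016.
Sum = 110.56845.
SE = √(110.56845) = 10.5152.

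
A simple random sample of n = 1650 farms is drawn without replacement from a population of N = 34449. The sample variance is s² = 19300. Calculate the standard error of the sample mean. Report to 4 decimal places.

3.3372

Under SRS without replacement, Var(ȳ) = (1 − f)·s²/n with f = n/N = 1650/34449 = 0.04789689.
Var(ȳ) = (1 − 0.04789689)·19300/1650 = 0.95210311·11.69697 = 11.136721.
SE(ȳ) = √(11.136721) = 3.3372.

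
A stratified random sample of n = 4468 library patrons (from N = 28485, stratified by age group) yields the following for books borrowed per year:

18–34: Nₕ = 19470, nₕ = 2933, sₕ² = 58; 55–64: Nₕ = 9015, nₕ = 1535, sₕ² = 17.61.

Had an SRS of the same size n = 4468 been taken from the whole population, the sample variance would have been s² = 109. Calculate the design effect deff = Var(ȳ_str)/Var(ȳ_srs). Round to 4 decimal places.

Var(ȳ_str) = Σ Wₕ²(1−fₕ)sₕ²/nₕ with Wₕ = Nₕ/28485:
  18–34: (19470/28485)²·(1−2933/19470)·58/2933 = 0.0078470453
  55–64: (9015/28485)²·(1−1535/9015)·17.61/1535 = 9.5342351 × 10^-4
  → Var(ȳ_str) = 0.0088004688.
Var(ȳ_srs) = (1 − 4468/28485)·109/4468 = 0.020569127.
deff = 0.0088004688 / 0.020569127 = 0.4278.

0.4278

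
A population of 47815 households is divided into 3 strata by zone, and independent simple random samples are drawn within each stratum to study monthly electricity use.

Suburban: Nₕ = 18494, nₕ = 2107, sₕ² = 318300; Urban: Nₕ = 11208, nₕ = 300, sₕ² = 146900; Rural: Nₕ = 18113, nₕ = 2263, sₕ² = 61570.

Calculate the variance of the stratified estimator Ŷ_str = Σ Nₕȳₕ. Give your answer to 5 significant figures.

1.1346 × 10^11

Var(Ŷ_str) = Σₕ Nₕ²(1 − fₕ)sₕ²/nₕ.
Suburban: 18494²·(1 − 2107/18494)·318300/2107 = 4.5782806 × 10^10.
Urban: 11208²·(1 − 300/11208)·146900/300 = 5.9865111 × 10^10.
Rural: 18113²·(1 − 2263/18113)·61570/2263 = 7.8109571 × 10^9.
Sum = 1.1345887 × 10^11.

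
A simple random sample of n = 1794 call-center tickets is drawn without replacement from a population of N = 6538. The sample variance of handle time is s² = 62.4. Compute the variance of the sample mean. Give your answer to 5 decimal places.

Under SRS without replacement, Var(ȳ) = (1 − f)·s²/n with f = n/N = 1794/6538 = 0.27439584.
Var(ȳ) = (1 − 0.27439584)·62.4/1794 = 0.72560416·0.034782609 = 0.025238406.

0.02524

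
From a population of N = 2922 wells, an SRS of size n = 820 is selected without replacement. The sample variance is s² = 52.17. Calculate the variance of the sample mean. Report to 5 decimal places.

Under SRS without replacement, Var(ȳ) = (1 − f)·s²/n with f = n/N = 820/2922 = 0.28062971.
Var(ȳ) = (1 − 0.28062971)·52.17/820 = 0.71937029·0.063621951 = 0.045767742.

0.04577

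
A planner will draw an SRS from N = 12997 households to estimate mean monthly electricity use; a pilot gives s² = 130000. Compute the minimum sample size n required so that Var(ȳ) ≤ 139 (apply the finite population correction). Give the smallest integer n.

873

Without fpc, n₀ = s²/D = 130000/139 = 935.2518.
With fpc, (1 − n/N)·s²/n ≤ D requires n ≥ n₀/(1 + n₀/N) = 935.2518/(1 + 935.2518/12997) = 872.4697.
Rounding up, n = 873.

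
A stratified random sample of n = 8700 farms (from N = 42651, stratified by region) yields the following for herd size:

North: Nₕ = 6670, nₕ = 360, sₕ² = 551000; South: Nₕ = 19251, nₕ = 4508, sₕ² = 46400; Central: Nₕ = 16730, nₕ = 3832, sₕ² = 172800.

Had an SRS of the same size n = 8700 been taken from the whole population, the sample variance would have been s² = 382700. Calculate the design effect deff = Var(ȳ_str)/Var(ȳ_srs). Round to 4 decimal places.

1.2099

Var(ȳ_str) = Σ Wₕ²(1−fₕ)sₕ²/nₕ with Wₕ = Nₕ/42651:
  North: (6670/42651)²·(1−360/6670)·551000/360 = 35.411625
  South: (19251/42651)²·(1−4508/19251)·46400/4508 = 1.6058863
  Central: (16730/42651)²·(1−3832/16730)·172800/3832 = 5.349068
  → Var(ȳ_str) = 42.366579.
Var(ȳ_srs) = (1 − 8700/42651)·382700/8700 = 35.01568.
deff = 42.366579 / 35.01568 = 1.2099.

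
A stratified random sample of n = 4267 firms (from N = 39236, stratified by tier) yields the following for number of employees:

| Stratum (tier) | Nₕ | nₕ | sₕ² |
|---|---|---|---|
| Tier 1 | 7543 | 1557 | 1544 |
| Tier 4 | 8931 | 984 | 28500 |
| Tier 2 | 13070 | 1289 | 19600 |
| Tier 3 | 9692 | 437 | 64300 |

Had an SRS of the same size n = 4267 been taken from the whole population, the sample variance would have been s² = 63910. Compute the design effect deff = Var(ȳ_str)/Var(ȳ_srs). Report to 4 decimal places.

Var(ȳ_str) = Σ Wₕ²(1−fₕ)sₕ²/nₕ with Wₕ = Nₕ/39236:
  Tier 1: (7543/39236)²·(1−1557/7543)·1544/1557 = 0.029085066
  Tier 4: (8931/39236)²·(1−984/8931)·28500/984 = 1.3353146
  Tier 2: (13070/39236)²·(1−1289/13070)·19600/1289 = 1.5208677
  Tier 3: (9692/39236)²·(1−437/9692)·64300/437 = 8.5733373
  → Var(ȳ_str) = 11.458605.
Var(ȳ_srs) = (1 − 4267/39236)·63910/4267 = 13.348875.
deff = 11.458605 / 13.348875 = 0.8584.

0.8584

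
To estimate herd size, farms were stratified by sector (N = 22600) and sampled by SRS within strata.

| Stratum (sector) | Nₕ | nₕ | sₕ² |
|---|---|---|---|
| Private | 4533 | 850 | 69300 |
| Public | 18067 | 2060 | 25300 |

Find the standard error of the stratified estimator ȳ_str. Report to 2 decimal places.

Var(ȳ_str) = Σₕ Wₕ²(1 − fₕ)sₕ²/nₕ with Wₕ = Nₕ/N, N = 22600.
Private: Wₕ = 0.20057522; term = 0.20057522²·(1 − 0.18751379)·69300/850 = 2.6649242.
Public: Wₕ = 0.79942478; term = 0.79942478²·(1 − 0.11402004)·25300/2060 = 6.9539636.
Sum = 9.6188878.
SE = √(9.6188878) = 3.10.

3.10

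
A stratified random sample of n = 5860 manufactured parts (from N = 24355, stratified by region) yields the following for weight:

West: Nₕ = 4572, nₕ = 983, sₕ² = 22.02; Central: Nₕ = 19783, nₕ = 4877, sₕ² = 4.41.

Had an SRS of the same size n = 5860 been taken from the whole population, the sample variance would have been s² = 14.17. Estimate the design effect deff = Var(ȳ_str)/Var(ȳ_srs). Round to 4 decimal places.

0.5823

Var(ȳ_str) = Σ Wₕ²(1−fₕ)sₕ²/nₕ with Wₕ = Nₕ/24355:
  West: (4572/24355)²·(1−983/4572)·22.02/983 = 6.1967961 × 10^-4
  Central: (19783/24355)²·(1−4877/19783)·4.41/4877 = 4.495343 × 10^-4
  → Var(ȳ_str) = 0.0010692139.
Var(ȳ_srs) = (1 − 5860/24355)·14.17/5860 = 0.001836278.
deff = 0.0010692139 / 0.001836278 = 0.5823.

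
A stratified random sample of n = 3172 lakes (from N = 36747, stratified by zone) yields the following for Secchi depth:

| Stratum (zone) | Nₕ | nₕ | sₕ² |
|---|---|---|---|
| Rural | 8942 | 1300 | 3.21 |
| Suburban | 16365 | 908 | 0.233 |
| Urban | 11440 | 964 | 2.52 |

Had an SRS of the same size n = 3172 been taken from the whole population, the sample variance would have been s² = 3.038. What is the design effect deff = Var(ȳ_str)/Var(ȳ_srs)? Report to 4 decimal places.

Var(ȳ_str) = Σ Wₕ²(1−fₕ)sₕ²/nₕ with Wₕ = Nₕ/36747:
  Rural: (8942/36747)²·(1−1300/8942)·3.21/1300 = 1.2495672 × 10^-4
  Suburban: (16365/36747)²·(1−908/16365)·0.233/908 = 4.8069268 × 10^-5
  Urban: (11440/36747)²·(1−964/11440)·2.52/964 = 2.3200708 × 10^-4
  → Var(ȳ_str) = 4.0503307 × 10^-4.
Var(ȳ_srs) = (1 − 3172/36747)·3.038/3172 = 8.7508194 × 10^-4.
deff = (4.0503307 × 10^-4) / (8.7508194 × 10^-4) = 0.4629.

0.4629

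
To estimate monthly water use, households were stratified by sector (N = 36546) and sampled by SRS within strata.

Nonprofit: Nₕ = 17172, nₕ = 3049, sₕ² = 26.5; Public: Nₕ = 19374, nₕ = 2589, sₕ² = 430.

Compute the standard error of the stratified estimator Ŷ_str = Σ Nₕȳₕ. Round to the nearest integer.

Var(Ŷ_str) = Σₕ Nₕ²(1 − fₕ)sₕ²/nₕ.
Nonprofit: 17172²·(1 − 3049/17172)·26.5/3049 = 2.1078334 × 10^6.
Public: 19374²·(1 − 2589/19374)·430/2589 = 5.4010357 × 10^7.
Sum = 5.611819 × 10^7.
SE = √(5.611819 × 10^7) = 7491.

7491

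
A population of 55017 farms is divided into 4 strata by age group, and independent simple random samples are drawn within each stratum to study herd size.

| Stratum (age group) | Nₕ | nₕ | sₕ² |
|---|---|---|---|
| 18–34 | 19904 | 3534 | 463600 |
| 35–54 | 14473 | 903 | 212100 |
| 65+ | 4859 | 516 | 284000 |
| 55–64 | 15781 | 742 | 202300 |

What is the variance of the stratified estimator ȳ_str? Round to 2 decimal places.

Var(ȳ_str) = Σₕ Wₕ²(1 − fₕ)sₕ²/nₕ with Wₕ = Nₕ/N, N = 55017.
18–34: Wₕ = 0.36177909; term = 0.36177909²·(1 − 0.17755225)·463600/3534 = 14.121217.
35–54: Wₕ = 0.26306414; term = 0.26306414²·(1 − 0.06239204)·212100/903 = 15.24044.
65+: Wₕ = 0.08831816; term = 0.08831816²·(1 − 0.10619469)·284000/516 = 3.8371746.
55–64: Wₕ = 0.28683861; term = 0.28683861²·(1 − 0.04701857)·202300/742 = 21.377241.
Sum = 54.576073.

54.58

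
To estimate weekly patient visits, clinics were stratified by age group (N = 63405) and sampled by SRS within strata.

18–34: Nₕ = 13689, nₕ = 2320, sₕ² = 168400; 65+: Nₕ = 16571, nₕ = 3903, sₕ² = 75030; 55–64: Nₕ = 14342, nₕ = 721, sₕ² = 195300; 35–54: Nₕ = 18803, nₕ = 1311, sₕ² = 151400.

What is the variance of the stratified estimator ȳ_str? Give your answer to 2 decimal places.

26.42

Var(ȳ_str) = Σₕ Wₕ²(1 − fₕ)sₕ²/nₕ with Wₕ = Nₕ/N, N = 63405.
18–34: Wₕ = 0.21589780; term = 0.21589780²·(1 − 0.16947914)·168400/2320 = 2.8099661.
65+: Wₕ = 0.26135163; term = 0.26135163²·(1 − 0.23553195)·75030/3903 = 1.0037976.
55–64: Wₕ = 0.22619667; term = 0.22619667²·(1 − 0.05027193)·195300/721 = 13.162509.
35–54: Wₕ = 0.29655390; term = 0.29655390²·(1 − 0.06972292)·151400/1311 = 9.4480631.
Sum = 26.424336.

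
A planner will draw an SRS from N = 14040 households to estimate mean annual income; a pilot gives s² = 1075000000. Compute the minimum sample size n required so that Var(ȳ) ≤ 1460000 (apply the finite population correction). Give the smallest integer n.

700

Without fpc, n₀ = s²/D = 1075000000/1460000 = 736.3014.
With fpc, (1 − n/N)·s²/n ≤ D requires n ≥ n₀/(1 + n₀/N) = 736.3014/(1 + 736.3014/14040) = 699.6116.
Rounding up, n = 700.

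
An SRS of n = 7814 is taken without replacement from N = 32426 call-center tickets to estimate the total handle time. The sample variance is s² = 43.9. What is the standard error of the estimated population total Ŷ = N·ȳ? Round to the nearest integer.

Var(Ŷ) = N²·Var(ȳ) = N²·(1 − n/N)·s²/n.
f = 7814/32426 = 0.24097946; Var(ȳ) = 0.75902054·43.9/7814 = 0.0042642695.
Var(Ŷ) = 32426² · 0.0042642695 = 4.4836469 × 10^6.
SE(Ŷ) = √(4.4836469 × 10^6) = 2117.

2117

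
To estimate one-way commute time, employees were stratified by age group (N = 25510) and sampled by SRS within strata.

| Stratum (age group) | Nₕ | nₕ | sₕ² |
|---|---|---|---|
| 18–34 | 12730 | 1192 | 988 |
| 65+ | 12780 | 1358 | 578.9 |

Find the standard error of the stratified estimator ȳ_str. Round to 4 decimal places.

Var(ȳ_str) = Σₕ Wₕ²(1 − fₕ)sₕ²/nₕ with Wₕ = Nₕ/N, N = 25510.
18–34: Wₕ = 0.49901999; term = 0.49901999²·(1 − 0.09363708)·988/1192 = 0.18707627.
65+: Wₕ = 0.50098001; term = 0.50098001²·(1 − 0.10625978)·578.9/1358 = 0.09562157.
Sum = 0.28269784.
SE = √(0.28269784) = 0.5317.

0.5317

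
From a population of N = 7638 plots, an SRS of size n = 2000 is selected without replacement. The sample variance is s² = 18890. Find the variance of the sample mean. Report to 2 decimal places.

6.97

Under SRS without replacement, Var(ȳ) = (1 − f)·s²/n with f = n/N = 2000/7638 = 0.26184865.
Var(ȳ) = (1 − 0.26184865)·18890/2000 = 0.73815135·9.445 = 6.9718395.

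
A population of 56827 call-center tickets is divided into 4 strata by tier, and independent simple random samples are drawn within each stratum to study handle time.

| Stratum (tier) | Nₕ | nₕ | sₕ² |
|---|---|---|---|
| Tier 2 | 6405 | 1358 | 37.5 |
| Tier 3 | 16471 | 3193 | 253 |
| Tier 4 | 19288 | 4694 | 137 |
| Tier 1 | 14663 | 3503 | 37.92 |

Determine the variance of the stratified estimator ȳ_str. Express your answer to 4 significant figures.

Var(ȳ_str) = Σₕ Wₕ²(1 − fₕ)sₕ²/nₕ with Wₕ = Nₕ/N, N = 56827.
Tier 2: Wₕ = 0.11271051; term = 0.11271051²·(1 − 0.21202186)·37.5/1358 = 2.7642319 × 10^-4.
Tier 3: Wₕ = 0.28984462; term = 0.28984462²·(1 − 0.19385587)·253/3193 = 0.0053661743.
Tier 4: Wₕ = 0.33941612; term = 0.33941612²·(1 − 0.24336375)·137/4694 = 0.002544073.
Tier 1: Wₕ = 0.25802875; term = 0.25802875²·(1 − 0.23890063)·37.92/3503 = 5.4853679 × 10^-4.
Sum = 0.0087352073.

0.008735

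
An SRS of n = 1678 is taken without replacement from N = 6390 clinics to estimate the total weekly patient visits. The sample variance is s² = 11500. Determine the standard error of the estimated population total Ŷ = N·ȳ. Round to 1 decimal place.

14365.0

Var(Ŷ) = N²·Var(ȳ) = N²·(1 − n/N)·s²/n.
f = 1678/6390 = 0.26259781; Var(ȳ) = 0.73740219·11500/1678 = 5.0537099.
Var(Ŷ) = 6390² · 5.0537099 = 2.0635359 × 10^8.
SE(Ŷ) = √(2.0635359 × 10^8) = 14365.0.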